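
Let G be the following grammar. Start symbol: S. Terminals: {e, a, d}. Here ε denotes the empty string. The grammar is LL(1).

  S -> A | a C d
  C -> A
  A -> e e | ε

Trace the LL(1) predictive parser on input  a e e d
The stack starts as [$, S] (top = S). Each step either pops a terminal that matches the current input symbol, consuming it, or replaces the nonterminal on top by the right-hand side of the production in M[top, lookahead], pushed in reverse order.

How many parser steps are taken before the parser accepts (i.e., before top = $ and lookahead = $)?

step 1: stack=$ S  input=a e e d $  — expand S -> a C d
step 2: stack=$ d C a  input=a e e d $  — match a
step 3: stack=$ d C  input=e e d $  — expand C -> A
step 4: stack=$ d A  input=e e d $  — expand A -> e e
step 5: stack=$ d e e  input=e e d $  — match e
step 6: stack=$ d e  input=e d $  — match e
step 7: stack=$ d  input=d $  — match d
Accept reached after 7 steps.

7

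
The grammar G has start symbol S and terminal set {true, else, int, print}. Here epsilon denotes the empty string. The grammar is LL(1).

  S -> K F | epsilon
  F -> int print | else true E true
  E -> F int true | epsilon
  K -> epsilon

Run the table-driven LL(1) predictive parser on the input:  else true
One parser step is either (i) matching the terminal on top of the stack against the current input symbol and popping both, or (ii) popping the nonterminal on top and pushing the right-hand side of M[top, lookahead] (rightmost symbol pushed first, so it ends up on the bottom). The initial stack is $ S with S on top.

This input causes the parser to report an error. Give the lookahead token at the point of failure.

$

     Stack               Input        Action
  1  $ S                 else true $  expand S -> K F
  2  $ F K               else true $  expand K -> epsilon
  3  $ F                 else true $  expand F -> else true E true
  4  $ true E true else  else true $  match else
  5  $ true E true       true $       match true
  6  $ true E            $            error: M[E, $] is empty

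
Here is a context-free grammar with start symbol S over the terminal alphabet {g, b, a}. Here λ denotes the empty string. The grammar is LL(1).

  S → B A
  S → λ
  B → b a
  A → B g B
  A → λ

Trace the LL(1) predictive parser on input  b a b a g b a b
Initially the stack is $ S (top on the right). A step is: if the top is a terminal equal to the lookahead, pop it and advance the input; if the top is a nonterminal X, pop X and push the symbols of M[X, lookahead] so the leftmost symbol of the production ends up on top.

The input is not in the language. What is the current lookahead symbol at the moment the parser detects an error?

b

step 1: stack=$ S  input=b a b a g b a b $  — expand S → B A
step 2: stack=$ A B  input=b a b a g b a b $  — expand B → b a
step 3: stack=$ A a b  input=b a b a g b a b $  — match b
step 4: stack=$ A a  input=a b a g b a b $  — match a
step 5: stack=$ A  input=b a g b a b $  — expand A → B g B
step 6: stack=$ B g B  input=b a g b a b $  — expand B → b a
step 7: stack=$ B g a b  input=b a g b a b $  — match b
step 8: stack=$ B g a  input=a g b a b $  — match a
step 9: stack=$ B g  input=g b a b $  — match g
step 10: stack=$ B  input=b a b $  — expand B → b a
step 11: stack=$ a b  input=b a b $  — match b
step 12: stack=$ a  input=a b $  — match a
step 13: stack=$  input=b $  — error: stack empty but input remains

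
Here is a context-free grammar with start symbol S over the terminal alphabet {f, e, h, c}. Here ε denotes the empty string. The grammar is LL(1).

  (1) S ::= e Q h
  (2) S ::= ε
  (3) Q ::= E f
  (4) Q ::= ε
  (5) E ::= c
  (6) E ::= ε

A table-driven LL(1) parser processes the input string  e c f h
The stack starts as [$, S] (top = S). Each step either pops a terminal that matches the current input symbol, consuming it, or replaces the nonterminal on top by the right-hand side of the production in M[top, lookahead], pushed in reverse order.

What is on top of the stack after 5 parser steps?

f

step 1: stack=$ S  input=e c f h $  — expand S ::= e Q h
step 2: stack=$ h Q e  input=e c f h $  — match e
step 3: stack=$ h Q  input=c f h $  — expand Q ::= E f
step 4: stack=$ h f E  input=c f h $  — expand E ::= c
step 5: stack=$ h f c  input=c f h $  — match c
Stack after step 5: $ h f (top = f).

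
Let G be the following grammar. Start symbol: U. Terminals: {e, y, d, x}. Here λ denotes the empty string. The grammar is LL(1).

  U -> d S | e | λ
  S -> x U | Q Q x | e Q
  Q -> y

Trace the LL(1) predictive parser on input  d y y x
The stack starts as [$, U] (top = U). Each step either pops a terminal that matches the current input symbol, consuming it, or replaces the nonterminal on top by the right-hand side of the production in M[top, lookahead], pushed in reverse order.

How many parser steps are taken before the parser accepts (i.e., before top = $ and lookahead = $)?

8

step 1: stack=$ U  input=d y y x $  — expand U -> d S
step 2: stack=$ S d  input=d y y x $  — match d
step 3: stack=$ S  input=y y x $  — expand S -> Q Q x
step 4: stack=$ x Q Q  input=y y x $  — expand Q -> y
step 5: stack=$ x Q y  input=y y x $  — match y
step 6: stack=$ x Q  input=y x $  — expand Q -> y
step 7: stack=$ x y  input=y x $  — match y
step 8: stack=$ x  input=x $  — match x
Accept reached after 8 steps.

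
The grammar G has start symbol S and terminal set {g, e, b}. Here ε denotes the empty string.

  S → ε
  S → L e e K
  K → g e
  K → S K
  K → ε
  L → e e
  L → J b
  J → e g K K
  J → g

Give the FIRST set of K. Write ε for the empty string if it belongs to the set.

{ε, e, g}

FIRST(J): from J→e g K K we get {e}; from J→g we get {g}. So FIRST(J) = {e, g}.
FIRST(L): from L→e e we get {e}; from L→J b we get {e, g}. So FIRST(L) = {e, g}.
FIRST(S): from S→ε we get {ε}; from S→L e e K we get {e, g}. So FIRST(S) = {ε, e, g}.
FIRST(K): from K→g e we get {g}; from K→S K we get {ε, e, g}; from K→ε we get {ε}. So FIRST(K) = {ε, e, g}.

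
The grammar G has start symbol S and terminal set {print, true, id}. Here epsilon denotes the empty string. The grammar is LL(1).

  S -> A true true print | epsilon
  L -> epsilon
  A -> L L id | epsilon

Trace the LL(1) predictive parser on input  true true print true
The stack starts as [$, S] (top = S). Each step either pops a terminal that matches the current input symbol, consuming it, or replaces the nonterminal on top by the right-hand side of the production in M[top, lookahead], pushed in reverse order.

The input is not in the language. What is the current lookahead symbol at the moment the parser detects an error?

     Stack                Input                   Action
  1  $ S                  true true print true $  expand S -> A true true print
  2  $ print true true A  true true print true $  expand A -> epsilon
  3  $ print true true    true true print true $  match true
  4  $ print true         true print true $       match true
  5  $ print              print true $            match print
  6  $                    true $                  error: stack empty but input remains

true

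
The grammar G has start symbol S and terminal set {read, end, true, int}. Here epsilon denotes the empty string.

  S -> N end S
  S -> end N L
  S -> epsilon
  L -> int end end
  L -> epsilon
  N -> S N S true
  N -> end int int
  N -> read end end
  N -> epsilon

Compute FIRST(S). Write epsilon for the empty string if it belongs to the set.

FIRST(L) = {epsilon, int}
FIRST(S) = {epsilon, end, read, true}  (via N end S)
FIRST(N) = {epsilon, end, read, true}  (via S N S true)

{epsilon, end, read, true}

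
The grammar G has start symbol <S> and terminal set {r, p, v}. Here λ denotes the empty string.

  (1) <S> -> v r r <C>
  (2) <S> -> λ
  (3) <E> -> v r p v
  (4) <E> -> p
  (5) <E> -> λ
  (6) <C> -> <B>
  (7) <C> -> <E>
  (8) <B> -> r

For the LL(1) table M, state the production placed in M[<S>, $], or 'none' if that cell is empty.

FIRST(<S>) = {λ, v}
FIRST(<E>) = {λ, p, v}
FIRST(<B>) = {r}
FIRST(<C>) = {λ, p, r, v}  (via <B>, <E>)
FOLLOW(<S>) includes $ since <S> is the start symbol.
FOLLOW(<S>): <S> appears on no right-hand side. Thus FOLLOW(<S>) = {$}.
For <S> -> v r r <C>: FIRST(v r r <C>) = {v}, so it goes in M[<S>, t] for t ∈ {v}.
For <S> -> λ: FIRST(λ) = {λ}, so it goes in M[<S>, t] for t ∈ {}; since λ ∈ FIRST, also for every t ∈ FOLLOW(<S>) = {$}.

<S> -> λ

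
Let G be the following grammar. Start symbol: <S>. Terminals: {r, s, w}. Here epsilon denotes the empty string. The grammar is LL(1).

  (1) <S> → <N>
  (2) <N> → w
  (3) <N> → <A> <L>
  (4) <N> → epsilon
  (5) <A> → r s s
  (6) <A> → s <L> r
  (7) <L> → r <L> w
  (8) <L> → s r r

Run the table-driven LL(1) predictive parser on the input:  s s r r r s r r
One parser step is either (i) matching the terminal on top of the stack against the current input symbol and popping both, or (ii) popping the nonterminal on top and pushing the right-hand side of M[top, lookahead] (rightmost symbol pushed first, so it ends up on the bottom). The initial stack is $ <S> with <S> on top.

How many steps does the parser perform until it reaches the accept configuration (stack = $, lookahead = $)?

      Stack          Input              Action
   1  $ <S>          s s r r r s r r $  expand <S> → <N>
   2  $ <N>          s s r r r s r r $  expand <N> → <A> <L>
   3  $ <L> <A>      s s r r r s r r $  expand <A> → s <L> r
   4  $ <L> r <L> s  s s r r r s r r $  match s
   5  $ <L> r <L>    s r r r s r r $    expand <L> → s r r
   6  $ <L> r r r s  s r r r s r r $    match s
   7  $ <L> r r r    r r r s r r $      match r
   8  $ <L> r r      r r s r r $        match r
   9  $ <L> r        r s r r $          match r
  10  $ <L>          s r r $            expand <L> → s r r
  11  $ r r s        s r r $            match s
  12  $ r r          r r $              match r
  13  $ r            r $                match r
Accept reached after 13 steps.

13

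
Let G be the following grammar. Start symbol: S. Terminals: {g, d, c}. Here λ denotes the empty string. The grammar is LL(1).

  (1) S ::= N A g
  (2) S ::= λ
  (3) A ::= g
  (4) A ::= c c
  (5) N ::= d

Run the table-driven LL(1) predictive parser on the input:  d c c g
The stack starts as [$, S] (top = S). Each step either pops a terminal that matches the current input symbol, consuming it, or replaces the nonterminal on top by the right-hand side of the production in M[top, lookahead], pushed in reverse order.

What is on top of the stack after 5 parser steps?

c

     Stack    Input      Action
  1  $ S      d c c g $  expand S ::= N A g
  2  $ g A N  d c c g $  expand N ::= d
  3  $ g A d  d c c g $  match d
  4  $ g A    c c g $    expand A ::= c c
  5  $ g c c  c c g $    match c
Stack after step 5: $ g c (top = c).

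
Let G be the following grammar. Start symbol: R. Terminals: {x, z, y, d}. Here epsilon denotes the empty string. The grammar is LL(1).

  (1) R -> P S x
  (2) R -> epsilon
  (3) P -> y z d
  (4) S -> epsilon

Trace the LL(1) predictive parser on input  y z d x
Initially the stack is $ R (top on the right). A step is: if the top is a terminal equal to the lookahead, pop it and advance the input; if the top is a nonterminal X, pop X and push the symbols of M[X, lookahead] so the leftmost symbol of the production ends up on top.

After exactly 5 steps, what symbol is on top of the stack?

     Stack        Input      Action
  1  $ R          y z d x $  expand R -> P S x
  2  $ x S P      y z d x $  expand P -> y z d
  3  $ x S d z y  y z d x $  match y
  4  $ x S d z    z d x $    match z
  5  $ x S d      d x $      match d
Stack after step 5: $ x S (top = S).

S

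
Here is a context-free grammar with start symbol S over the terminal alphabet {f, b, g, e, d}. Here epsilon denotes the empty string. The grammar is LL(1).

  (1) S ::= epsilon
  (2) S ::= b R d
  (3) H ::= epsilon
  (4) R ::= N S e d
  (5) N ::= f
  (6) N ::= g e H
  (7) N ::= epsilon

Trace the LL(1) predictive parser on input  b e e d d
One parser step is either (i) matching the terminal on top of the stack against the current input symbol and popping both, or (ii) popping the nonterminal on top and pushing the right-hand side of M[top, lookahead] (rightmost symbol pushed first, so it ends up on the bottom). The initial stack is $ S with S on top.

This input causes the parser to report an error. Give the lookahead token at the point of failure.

     Stack        Input        Action
  1  $ S          b e e d d $  expand S ::= b R d
  2  $ d R b      b e e d d $  match b
  3  $ d R        e e d d $    expand R ::= N S e d
  4  $ d d e S N  e e d d $    expand N ::= epsilon
  5  $ d d e S    e e d d $    expand S ::= epsilon
  6  $ d d e      e e d d $    match e
  7  $ d d        e d d $      error: top is terminal d but lookahead is e

e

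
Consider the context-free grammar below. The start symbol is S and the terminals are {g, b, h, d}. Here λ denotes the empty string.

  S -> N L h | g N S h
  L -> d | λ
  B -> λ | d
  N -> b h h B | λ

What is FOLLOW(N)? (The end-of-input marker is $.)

FIRST(L) = {λ, d}
FIRST(B) = {λ, d}
FIRST(N) = {λ, b}
FIRST(S) = {b, d, g, h}  (via N L h)
FOLLOW(S) includes $ since S is the start symbol.
FOLLOW(S): in S->g N S h, S is followed by h with FIRST {h}. Thus FOLLOW(S) = {$, h}.
FOLLOW(L): in S->N L h, L is followed by h with FIRST {h}. Thus FOLLOW(L) = {h}.
FOLLOW(N): in S->N L h, N is followed by L h with FIRST {d, h}; in S->g N S h, N is followed by S h with FIRST {b, d, g, h}. Thus FOLLOW(N) = {b, d, g, h}.
FOLLOW(B): in N->b h h B, the suffix after B is empty, so FOLLOW(B) ⊇ FOLLOW(N) = {b, d, g, h}. Thus FOLLOW(B) = {b, d, g, h}.

{b, d, g, h}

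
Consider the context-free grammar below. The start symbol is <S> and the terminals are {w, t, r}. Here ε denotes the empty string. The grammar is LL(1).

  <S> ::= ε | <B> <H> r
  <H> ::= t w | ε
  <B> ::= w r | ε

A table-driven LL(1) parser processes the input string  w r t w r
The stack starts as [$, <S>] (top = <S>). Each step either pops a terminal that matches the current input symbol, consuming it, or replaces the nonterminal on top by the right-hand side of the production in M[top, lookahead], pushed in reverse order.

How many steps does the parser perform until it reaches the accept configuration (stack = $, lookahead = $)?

8

     Stack        Input        Action
  1  $ <S>        w r t w r $  expand <S> ::= <B> <H> r
  2  $ r <H> <B>  w r t w r $  expand <B> ::= w r
  3  $ r <H> r w  w r t w r $  match w
  4  $ r <H> r    r t w r $    match r
  5  $ r <H>      t w r $      expand <H> ::= t w
  6  $ r w t      t w r $      match t
  7  $ r w        w r $        match w
  8  $ r          r $          match r
Accept reached after 8 steps.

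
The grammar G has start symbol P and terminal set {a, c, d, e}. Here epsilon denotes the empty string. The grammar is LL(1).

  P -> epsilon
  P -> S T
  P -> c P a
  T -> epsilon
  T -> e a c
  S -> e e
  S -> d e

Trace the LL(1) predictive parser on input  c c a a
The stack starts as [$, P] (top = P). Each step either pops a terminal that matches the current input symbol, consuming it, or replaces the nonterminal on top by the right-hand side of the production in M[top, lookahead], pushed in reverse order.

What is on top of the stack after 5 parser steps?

a

     Stack      Input      Action
  1  $ P        c c a a $  expand P -> c P a
  2  $ a P c    c c a a $  match c
  3  $ a P      c a a $    expand P -> c P a
  4  $ a a P c  c a a $    match c
  5  $ a a P    a a $      expand P -> epsilon
Stack after step 5: $ a a (top = a).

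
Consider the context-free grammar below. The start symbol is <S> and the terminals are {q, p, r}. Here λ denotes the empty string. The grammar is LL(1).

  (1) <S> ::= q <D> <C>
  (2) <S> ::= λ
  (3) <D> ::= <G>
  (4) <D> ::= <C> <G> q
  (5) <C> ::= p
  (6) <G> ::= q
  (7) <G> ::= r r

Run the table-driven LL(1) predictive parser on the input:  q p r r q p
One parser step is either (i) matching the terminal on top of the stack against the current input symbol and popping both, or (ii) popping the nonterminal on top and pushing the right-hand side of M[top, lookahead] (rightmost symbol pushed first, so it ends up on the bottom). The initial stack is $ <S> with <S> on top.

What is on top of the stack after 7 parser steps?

r

step 1: stack=$ <S>  input=q p r r q p $  — expand <S> ::= q <D> <C>
step 2: stack=$ <C> <D> q  input=q p r r q p $  — match q
step 3: stack=$ <C> <D>  input=p r r q p $  — expand <D> ::= <C> <G> q
step 4: stack=$ <C> q <G> <C>  input=p r r q p $  — expand <C> ::= p
step 5: stack=$ <C> q <G> p  input=p r r q p $  — match p
step 6: stack=$ <C> q <G>  input=r r q p $  — expand <G> ::= r r
step 7: stack=$ <C> q r r  input=r r q p $  — match r
Stack after step 7: $ <C> q r (top = r).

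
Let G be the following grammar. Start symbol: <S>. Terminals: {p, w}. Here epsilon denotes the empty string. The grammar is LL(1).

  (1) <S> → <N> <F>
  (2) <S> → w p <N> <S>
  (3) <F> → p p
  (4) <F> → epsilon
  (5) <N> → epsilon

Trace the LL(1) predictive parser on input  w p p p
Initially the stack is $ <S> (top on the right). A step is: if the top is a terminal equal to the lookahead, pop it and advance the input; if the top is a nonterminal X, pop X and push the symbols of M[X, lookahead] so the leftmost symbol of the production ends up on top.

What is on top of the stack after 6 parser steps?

step 1: stack=$ <S>  input=w p p p $  — expand <S> → w p <N> <S>
step 2: stack=$ <S> <N> p w  input=w p p p $  — match w
step 3: stack=$ <S> <N> p  input=p p p $  — match p
step 4: stack=$ <S> <N>  input=p p $  — expand <N> → epsilon
step 5: stack=$ <S>  input=p p $  — expand <S> → <N> <F>
step 6: stack=$ <F> <N>  input=p p $  — expand <N> → epsilon
Stack after step 6: $ <F> (top = <F>).

<F>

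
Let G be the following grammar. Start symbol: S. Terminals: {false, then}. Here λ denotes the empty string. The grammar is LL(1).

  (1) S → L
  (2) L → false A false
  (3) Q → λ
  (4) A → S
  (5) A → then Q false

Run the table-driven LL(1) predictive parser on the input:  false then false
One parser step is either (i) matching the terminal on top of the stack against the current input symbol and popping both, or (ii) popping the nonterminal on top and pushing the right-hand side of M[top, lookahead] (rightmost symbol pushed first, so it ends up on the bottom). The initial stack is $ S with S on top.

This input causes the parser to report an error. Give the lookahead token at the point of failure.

$

     Stack                 Input               Action
  1  $ S                   false then false $  expand S → L
  2  $ L                   false then false $  expand L → false A false
  3  $ false A false       false then false $  match false
  4  $ false A             then false $        expand A → then Q false
  5  $ false false Q then  then false $        match then
  6  $ false false Q       false $             expand Q → λ
  7  $ false false         false $             match false
  8  $ false               $                   error: top is terminal false but lookahead is $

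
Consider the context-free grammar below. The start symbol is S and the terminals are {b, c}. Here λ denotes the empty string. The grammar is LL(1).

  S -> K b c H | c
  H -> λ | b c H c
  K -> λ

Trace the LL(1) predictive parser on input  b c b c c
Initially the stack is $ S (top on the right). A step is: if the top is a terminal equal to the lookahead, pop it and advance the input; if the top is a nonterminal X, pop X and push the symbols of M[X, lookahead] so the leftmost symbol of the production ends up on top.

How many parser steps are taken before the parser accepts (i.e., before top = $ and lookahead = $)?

9

     Stack      Input        Action
  1  $ S        b c b c c $  expand S -> K b c H
  2  $ H c b K  b c b c c $  expand K -> λ
  3  $ H c b    b c b c c $  match b
  4  $ H c      c b c c $    match c
  5  $ H        b c c $      expand H -> b c H c
  6  $ c H c b  b c c $      match b
  7  $ c H c    c c $        match c
  8  $ c H      c $          expand H -> λ
  9  $ c        c $          match c
Accept reached after 9 steps.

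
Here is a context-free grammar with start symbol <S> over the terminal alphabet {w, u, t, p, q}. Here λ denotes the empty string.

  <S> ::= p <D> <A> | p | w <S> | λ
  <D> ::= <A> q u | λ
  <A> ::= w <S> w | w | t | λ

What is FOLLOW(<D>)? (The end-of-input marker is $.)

{$, t, w}

FIRST(<S>) = {λ, p, w}
FIRST(<A>) = {λ, t, w}
FIRST(<D>) = {λ, q, t, w}  (via <A> q u)
FOLLOW(<S>) includes $ since <S> is the start symbol.
FOLLOW(<S>): in <S>::=w <S>, the suffix after <S> is empty (adds nothing new); in <A>::=w <S> w, <S> is followed by w with FIRST {w}. Thus FOLLOW(<S>) = {$, w}.
FOLLOW(<D>): in <S>::=p <D> <A>, <D> is followed by <A> with FIRST {λ, t, w}; in <S>::=p <D> <A>, the suffix after <D> is nullable, so FOLLOW(<D>) ⊇ FOLLOW(<S>) = {$, w}. Thus FOLLOW(<D>) = {$, t, w}.
FOLLOW(<A>): in <S>::=p <D> <A>, the suffix after <A> is empty, so FOLLOW(<A>) ⊇ FOLLOW(<S>) = {$, w}; in <D>::=<A> q u, <A> is followed by q u with FIRST {q}. Thus FOLLOW(<A>) = {$, q, w}.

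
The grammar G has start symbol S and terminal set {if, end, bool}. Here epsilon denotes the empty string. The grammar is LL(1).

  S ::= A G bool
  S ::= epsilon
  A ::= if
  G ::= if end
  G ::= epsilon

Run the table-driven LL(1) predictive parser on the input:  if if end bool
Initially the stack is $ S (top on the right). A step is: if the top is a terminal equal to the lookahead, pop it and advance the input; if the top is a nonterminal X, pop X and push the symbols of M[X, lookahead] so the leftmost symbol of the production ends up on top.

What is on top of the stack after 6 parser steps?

bool

     Stack          Input             Action
  1  $ S            if if end bool $  expand S ::= A G bool
  2  $ bool G A     if if end bool $  expand A ::= if
  3  $ bool G if    if if end bool $  match if
  4  $ bool G       if end bool $     expand G ::= if end
  5  $ bool end if  if end bool $     match if
  6  $ bool end     end bool $        match end
Stack after step 6: $ bool (top = bool).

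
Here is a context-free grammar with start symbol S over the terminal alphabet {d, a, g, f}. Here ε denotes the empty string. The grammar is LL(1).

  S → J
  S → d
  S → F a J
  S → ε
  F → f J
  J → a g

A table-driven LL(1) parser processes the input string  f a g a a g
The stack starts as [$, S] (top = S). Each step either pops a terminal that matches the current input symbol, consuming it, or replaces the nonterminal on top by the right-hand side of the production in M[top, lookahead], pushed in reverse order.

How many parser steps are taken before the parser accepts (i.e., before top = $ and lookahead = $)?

step 1: stack=$ S  input=f a g a a g $  — expand S → F a J
step 2: stack=$ J a F  input=f a g a a g $  — expand F → f J
step 3: stack=$ J a J f  input=f a g a a g $  — match f
step 4: stack=$ J a J  input=a g a a g $  — expand J → a g
step 5: stack=$ J a g a  input=a g a a g $  — match a
step 6: stack=$ J a g  input=g a a g $  — match g
step 7: stack=$ J a  input=a a g $  — match a
step 8: stack=$ J  input=a g $  — expand J → a g
step 9: stack=$ g a  input=a g $  — match a
step 10: stack=$ g  input=g $  — match g
Accept reached after 10 steps.

10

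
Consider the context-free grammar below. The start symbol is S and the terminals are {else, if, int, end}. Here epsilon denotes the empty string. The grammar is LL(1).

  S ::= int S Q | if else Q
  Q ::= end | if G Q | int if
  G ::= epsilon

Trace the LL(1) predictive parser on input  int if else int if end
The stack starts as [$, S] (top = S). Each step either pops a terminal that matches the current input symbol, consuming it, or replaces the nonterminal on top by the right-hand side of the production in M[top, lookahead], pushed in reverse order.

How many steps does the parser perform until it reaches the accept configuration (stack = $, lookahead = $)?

10

      Stack          Input                     Action
   1  $ S            int if else int if end $  expand S ::= int S Q
   2  $ Q S int      int if else int if end $  match int
   3  $ Q S          if else int if end $      expand S ::= if else Q
   4  $ Q Q else if  if else int if end $      match if
   5  $ Q Q else     else int if end $         match else
   6  $ Q Q          int if end $              expand Q ::= int if
   7  $ Q if int     int if end $              match int
   8  $ Q if         if end $                  match if
   9  $ Q            end $                     expand Q ::= end
  10  $ end          end $                     match end
Accept reached after 10 steps.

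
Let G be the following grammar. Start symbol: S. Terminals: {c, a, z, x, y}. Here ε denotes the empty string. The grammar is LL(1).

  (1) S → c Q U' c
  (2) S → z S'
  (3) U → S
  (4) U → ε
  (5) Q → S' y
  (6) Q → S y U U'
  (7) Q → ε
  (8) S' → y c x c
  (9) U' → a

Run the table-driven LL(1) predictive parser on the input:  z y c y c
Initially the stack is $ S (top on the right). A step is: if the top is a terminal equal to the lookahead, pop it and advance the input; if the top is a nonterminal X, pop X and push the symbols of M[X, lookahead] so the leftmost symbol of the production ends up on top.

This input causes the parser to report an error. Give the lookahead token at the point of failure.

y

     Stack      Input        Action
  1  $ S        z y c y c $  expand S → z S'
  2  $ S' z     z y c y c $  match z
  3  $ S'       y c y c $    expand S' → y c x c
  4  $ c x c y  y c y c $    match y
  5  $ c x c    c y c $      match c
  6  $ c x      y c $        error: top is terminal x but lookahead is y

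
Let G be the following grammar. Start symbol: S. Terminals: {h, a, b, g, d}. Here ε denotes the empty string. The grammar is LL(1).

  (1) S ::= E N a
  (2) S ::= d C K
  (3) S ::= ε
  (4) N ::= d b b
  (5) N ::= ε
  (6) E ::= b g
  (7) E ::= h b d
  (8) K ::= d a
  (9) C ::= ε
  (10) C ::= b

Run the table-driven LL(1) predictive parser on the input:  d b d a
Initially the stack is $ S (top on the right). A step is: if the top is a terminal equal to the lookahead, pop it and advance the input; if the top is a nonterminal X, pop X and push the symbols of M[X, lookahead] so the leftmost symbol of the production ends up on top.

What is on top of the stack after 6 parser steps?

step 1: stack=$ S  input=d b d a $  — expand S ::= d C K
step 2: stack=$ K C d  input=d b d a $  — match d
step 3: stack=$ K C  input=b d a $  — expand C ::= b
step 4: stack=$ K b  input=b d a $  — match b
step 5: stack=$ K  input=d a $  — expand K ::= d a
step 6: stack=$ a d  input=d a $  — match d
Stack after step 6: $ a (top = a).

a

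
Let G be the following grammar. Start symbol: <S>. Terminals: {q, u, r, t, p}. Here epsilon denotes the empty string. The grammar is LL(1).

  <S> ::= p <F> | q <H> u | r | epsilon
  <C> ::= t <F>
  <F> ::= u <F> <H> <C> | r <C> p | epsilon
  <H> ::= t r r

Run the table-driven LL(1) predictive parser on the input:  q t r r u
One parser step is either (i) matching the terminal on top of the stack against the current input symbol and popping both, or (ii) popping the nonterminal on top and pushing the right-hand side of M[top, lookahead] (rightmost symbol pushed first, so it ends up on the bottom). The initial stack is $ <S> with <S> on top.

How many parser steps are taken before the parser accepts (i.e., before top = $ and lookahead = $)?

     Stack      Input        Action
  1  $ <S>      q t r r u $  expand <S> ::= q <H> u
  2  $ u <H> q  q t r r u $  match q
  3  $ u <H>    t r r u $    expand <H> ::= t r r
  4  $ u r r t  t r r u $    match t
  5  $ u r r    r r u $      match r
  6  $ u r      r u $        match r
  7  $ u        u $          match u
Accept reached after 7 steps.

7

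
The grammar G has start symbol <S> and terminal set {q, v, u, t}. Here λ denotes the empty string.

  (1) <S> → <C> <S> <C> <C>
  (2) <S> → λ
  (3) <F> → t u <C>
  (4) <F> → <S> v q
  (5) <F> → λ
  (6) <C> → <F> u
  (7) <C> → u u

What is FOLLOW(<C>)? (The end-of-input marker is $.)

FIRST(<S>) = {λ, t, u, v}  (via <C> <S> <C> <C>)
FIRST(<F>) = {λ, t, u, v}  (via <S> v q)
FIRST(<C>) = {t, u, v}  (via <F> u)
FOLLOW(<S>) includes $ since <S> is the start symbol.
FOLLOW(<S>): in <S>→<C> <S> <C> <C>, <S> is followed by <C> <C> with FIRST {t, u, v}; in <F>→<S> v q, <S> is followed by v q with FIRST {v}. Thus FOLLOW(<S>) = {$, t, u, v}.
FOLLOW(<F>): in <C>→<F> u, <F> is followed by u with FIRST {u}. Thus FOLLOW(<F>) = {u}.
FOLLOW(<C>): in <S>→<C> <S> <C> <C> (occurrence 1), <C> is followed by <S> <C> <C> with FIRST {t, u, v}; in <S>→<C> <S> <C> <C> (occurrence 2), <C> is followed by <C> with FIRST {t, u, v}; in <S>→<C> <S> <C> <C> (occurrence 3), the suffix after <C> is empty, so FOLLOW(<C>) ⊇ FOLLOW(<S>) = {$, t, u, v}; in <F>→t u <C>, the suffix after <C> is empty, so FOLLOW(<C>) ⊇ FOLLOW(<F>) = {u}. Thus FOLLOW(<C>) = {$, t, u, v}.

{$, t, u, v}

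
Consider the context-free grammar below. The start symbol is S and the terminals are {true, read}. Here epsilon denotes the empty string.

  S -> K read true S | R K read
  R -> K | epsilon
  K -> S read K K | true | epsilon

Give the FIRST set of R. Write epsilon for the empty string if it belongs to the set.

{epsilon, read, true}

FIRST(S): from S->K read true S we get {read, true}; from S->R K read we get {read, true}. So FIRST(S) = {read, true}.
FIRST(K): from K->S read K K we get {read, true}; from K->true we get {true}; from K->epsilon we get {epsilon}. So FIRST(K) = {epsilon, read, true}.
FIRST(R): from R->K we get {epsilon, read, true}; from R->epsilon we get {epsilon}. So FIRST(R) = {epsilon, read, true}.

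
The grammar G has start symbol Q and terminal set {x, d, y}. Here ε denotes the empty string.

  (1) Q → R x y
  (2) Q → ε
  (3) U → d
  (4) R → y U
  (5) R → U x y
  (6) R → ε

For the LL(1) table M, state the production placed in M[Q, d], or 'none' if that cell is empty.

Q → R x y

FIRST(U): from U→d we get {d}. So FIRST(U) = {d}.
FIRST(R): from R→y U we get {y}; from R→U x y we get {d}; from R→ε we get {ε}. So FIRST(R) = {ε, d, y}.
FIRST(Q): from Q→R x y we get {d, x, y}; from Q→ε we get {ε}. So FIRST(Q) = {ε, d, x, y}.
FOLLOW(Q) includes $ since Q is the start symbol.
FOLLOW(Q): Q appears on no right-hand side. Thus FOLLOW(Q) = {$}.
For Q → R x y: FIRST(R x y) = {d, x, y}, so it goes in M[Q, t] for t ∈ {d, x, y}.
For Q → ε: FIRST(ε) = {ε}, so it goes in M[Q, t] for t ∈ {}; since ε ∈ FIRST, also for every t ∈ FOLLOW(Q) = {$}.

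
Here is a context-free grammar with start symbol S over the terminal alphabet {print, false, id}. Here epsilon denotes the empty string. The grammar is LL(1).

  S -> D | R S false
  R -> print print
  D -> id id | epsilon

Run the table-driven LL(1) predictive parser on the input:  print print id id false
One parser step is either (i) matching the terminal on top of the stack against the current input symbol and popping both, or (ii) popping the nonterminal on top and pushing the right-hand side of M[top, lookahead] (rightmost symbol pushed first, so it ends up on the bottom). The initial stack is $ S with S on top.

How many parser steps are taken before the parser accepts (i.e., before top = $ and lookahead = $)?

9

     Stack                  Input                      Action
  1  $ S                    print print id id false $  expand S -> R S false
  2  $ false S R            print print id id false $  expand R -> print print
  3  $ false S print print  print print id id false $  match print
  4  $ false S print        print id id false $        match print
  5  $ false S              id id false $              expand S -> D
  6  $ false D              id id false $              expand D -> id id
  7  $ false id id          id id false $              match id
  8  $ false id             id false $                 match id
  9  $ false                false $                    match false
Accept reached after 9 steps.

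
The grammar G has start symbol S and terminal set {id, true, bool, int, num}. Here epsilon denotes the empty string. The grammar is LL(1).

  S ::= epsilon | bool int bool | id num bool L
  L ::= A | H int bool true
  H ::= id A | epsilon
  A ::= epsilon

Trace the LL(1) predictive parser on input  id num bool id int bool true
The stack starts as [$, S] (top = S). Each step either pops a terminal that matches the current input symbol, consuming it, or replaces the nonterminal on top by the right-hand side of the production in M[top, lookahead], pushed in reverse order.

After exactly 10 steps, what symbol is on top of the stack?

step 1: stack=$ S  input=id num bool id int bool true $  — expand S ::= id num bool L
step 2: stack=$ L bool num id  input=id num bool id int bool true $  — match id
step 3: stack=$ L bool num  input=num bool id int bool true $  — match num
step 4: stack=$ L bool  input=bool id int bool true $  — match bool
step 5: stack=$ L  input=id int bool true $  — expand L ::= H int bool true
step 6: stack=$ true bool int H  input=id int bool true $  — expand H ::= id A
step 7: stack=$ true bool int A id  input=id int bool true $  — match id
step 8: stack=$ true bool int A  input=int bool true $  — expand A ::= epsilon
step 9: stack=$ true bool int  input=int bool true $  — match int
step 10: stack=$ true bool  input=bool true $  — match bool
Stack after step 10: $ true (top = true).

true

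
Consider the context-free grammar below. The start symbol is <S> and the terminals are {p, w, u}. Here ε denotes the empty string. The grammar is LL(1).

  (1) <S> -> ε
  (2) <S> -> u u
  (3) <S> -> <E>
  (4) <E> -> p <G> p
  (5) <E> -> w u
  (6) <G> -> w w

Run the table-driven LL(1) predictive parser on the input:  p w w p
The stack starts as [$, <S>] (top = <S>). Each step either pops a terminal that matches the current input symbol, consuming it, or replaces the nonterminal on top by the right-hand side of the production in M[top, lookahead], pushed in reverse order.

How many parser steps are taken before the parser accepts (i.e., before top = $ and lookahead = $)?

     Stack      Input      Action
  1  $ <S>      p w w p $  expand <S> -> <E>
  2  $ <E>      p w w p $  expand <E> -> p <G> p
  3  $ p <G> p  p w w p $  match p
  4  $ p <G>    w w p $    expand <G> -> w w
  5  $ p w w    w w p $    match w
  6  $ p w      w p $      match w
  7  $ p        p $        match p
Accept reached after 7 steps.

7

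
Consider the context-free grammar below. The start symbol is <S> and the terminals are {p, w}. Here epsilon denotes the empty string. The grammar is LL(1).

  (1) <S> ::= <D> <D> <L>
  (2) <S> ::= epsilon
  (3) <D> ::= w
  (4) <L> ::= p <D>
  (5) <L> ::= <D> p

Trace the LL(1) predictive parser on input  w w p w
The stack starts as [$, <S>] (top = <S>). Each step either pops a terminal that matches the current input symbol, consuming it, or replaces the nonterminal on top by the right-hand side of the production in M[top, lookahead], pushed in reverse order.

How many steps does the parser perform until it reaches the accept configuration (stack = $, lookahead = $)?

9

step 1: stack=$ <S>  input=w w p w $  — expand <S> ::= <D> <D> <L>
step 2: stack=$ <L> <D> <D>  input=w w p w $  — expand <D> ::= w
step 3: stack=$ <L> <D> w  input=w w p w $  — match w
step 4: stack=$ <L> <D>  input=w p w $  — expand <D> ::= w
step 5: stack=$ <L> w  input=w p w $  — match w
step 6: stack=$ <L>  input=p w $  — expand <L> ::= p <D>
step 7: stack=$ <D> p  input=p w $  — match p
step 8: stack=$ <D>  input=w $  — expand <D> ::= w
step 9: stack=$ w  input=w $  — match w
Accept reached after 9 steps.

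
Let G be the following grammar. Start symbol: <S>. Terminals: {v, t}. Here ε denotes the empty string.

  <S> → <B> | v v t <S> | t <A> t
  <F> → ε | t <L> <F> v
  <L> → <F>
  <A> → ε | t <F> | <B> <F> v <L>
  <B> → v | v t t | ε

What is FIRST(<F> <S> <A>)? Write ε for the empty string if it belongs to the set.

{ε, t, v}

FIRST(<F>) = {ε, t}
FIRST(<B>) = {ε, v}
FIRST(<S>) = {ε, t, v}  (via <B>)
FIRST(<L>) = {ε, t}  (via <F>)
FIRST(<A>) = {ε, t, v}  (via <B> <F> v <L>)
FIRST(<F> <S> <A>): take FIRST of each symbol in turn, carrying on past any symbol whose FIRST contains ε; result {ε, t, v}.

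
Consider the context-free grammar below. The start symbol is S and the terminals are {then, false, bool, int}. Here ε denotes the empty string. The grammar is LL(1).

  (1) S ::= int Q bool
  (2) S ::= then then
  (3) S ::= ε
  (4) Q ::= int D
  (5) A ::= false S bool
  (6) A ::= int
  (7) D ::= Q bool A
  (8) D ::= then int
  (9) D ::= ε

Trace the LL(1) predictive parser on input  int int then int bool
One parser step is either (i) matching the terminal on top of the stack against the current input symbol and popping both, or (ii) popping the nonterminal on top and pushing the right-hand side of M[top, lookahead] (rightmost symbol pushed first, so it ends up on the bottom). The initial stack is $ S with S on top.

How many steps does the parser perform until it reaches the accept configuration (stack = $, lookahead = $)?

step 1: stack=$ S  input=int int then int bool $  — expand S ::= int Q bool
step 2: stack=$ bool Q int  input=int int then int bool $  — match int
step 3: stack=$ bool Q  input=int then int bool $  — expand Q ::= int D
step 4: stack=$ bool D int  input=int then int bool $  — match int
step 5: stack=$ bool D  input=then int bool $  — expand D ::= then int
step 6: stack=$ bool int then  input=then int bool $  — match then
step 7: stack=$ bool int  input=int bool $  — match int
step 8: stack=$ bool  input=bool $  — match bool
Accept reached after 8 steps.

8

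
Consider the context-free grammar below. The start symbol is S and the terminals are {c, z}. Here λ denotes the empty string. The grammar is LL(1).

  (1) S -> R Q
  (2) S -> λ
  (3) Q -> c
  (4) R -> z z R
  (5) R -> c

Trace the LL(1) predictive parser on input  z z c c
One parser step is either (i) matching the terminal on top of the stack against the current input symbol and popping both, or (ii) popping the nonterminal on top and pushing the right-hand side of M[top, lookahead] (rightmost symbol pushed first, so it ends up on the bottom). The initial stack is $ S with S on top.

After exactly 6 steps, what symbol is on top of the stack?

Q

step 1: stack=$ S  input=z z c c $  — expand S -> R Q
step 2: stack=$ Q R  input=z z c c $  — expand R -> z z R
step 3: stack=$ Q R z z  input=z z c c $  — match z
step 4: stack=$ Q R z  input=z c c $  — match z
step 5: stack=$ Q R  input=c c $  — expand R -> c
step 6: stack=$ Q c  input=c c $  — match c
Stack after step 6: $ Q (top = Q).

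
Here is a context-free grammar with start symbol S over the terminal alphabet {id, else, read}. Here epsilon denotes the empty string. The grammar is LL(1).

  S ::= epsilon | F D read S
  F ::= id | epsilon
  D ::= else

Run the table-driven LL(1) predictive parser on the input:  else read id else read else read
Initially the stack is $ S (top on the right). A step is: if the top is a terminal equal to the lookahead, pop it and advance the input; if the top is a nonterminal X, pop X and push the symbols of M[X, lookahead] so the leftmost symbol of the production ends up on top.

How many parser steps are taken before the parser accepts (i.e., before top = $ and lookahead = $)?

      Stack          Input                               Action
   1  $ S            else read id else read else read $  expand S ::= F D read S
   2  $ S read D F   else read id else read else read $  expand F ::= epsilon
   3  $ S read D     else read id else read else read $  expand D ::= else
   4  $ S read else  else read id else read else read $  match else
   5  $ S read       read id else read else read $       match read
   6  $ S            id else read else read $            expand S ::= F D read S
   7  $ S read D F   id else read else read $            expand F ::= id
   8  $ S read D id  id else read else read $            match id
   9  $ S read D     else read else read $               expand D ::= else
  10  $ S read else  else read else read $               match else
  11  $ S read       read else read $                    match read
  12  $ S            else read $                         expand S ::= F D read S
  13  $ S read D F   else read $                         expand F ::= epsilon
  14  $ S read D     else read $                         expand D ::= else
  15  $ S read else  else read $                         match else
  16  $ S read       read $                              match read
  17  $ S            $                                   expand S ::= epsilon
Accept reached after 17 steps.

17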